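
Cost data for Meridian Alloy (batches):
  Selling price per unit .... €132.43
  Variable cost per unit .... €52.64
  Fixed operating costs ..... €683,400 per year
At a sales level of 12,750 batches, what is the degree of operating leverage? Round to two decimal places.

At 12,750 units, contribution = 12,750 × €79.79 = €1,017,322.50.
Operating income = contribution − fixed costs = €1,017,322.50 − €683,400 = €333,922.50.
So DOL = total CM / EBIT = €1,017,322.50 / €333,922.50 = 3.0466.

3.05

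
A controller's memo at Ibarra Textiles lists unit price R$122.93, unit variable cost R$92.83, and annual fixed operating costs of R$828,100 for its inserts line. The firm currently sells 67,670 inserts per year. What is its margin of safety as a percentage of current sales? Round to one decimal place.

Contribution margin per unit = R$122.93 − R$92.83 = R$30.10. Break-even units = R$828,100 ÷ R$30.10 = 27,511.63; break-even revenue = 27,511.63 × R$122.93 = R$3,382,004.42.
Current sales = 67,670 × R$122.93 = R$8,318,673.10.
Margin of safety = (R$8,318,673.10 − R$3,382,004.42) ÷ R$8,318,673.10 = 59.3%.

59.3%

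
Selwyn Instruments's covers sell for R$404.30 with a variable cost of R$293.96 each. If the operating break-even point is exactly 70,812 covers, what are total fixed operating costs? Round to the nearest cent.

R$7,813,396.08

Unit CM = price − variable cost = R$404.30 − R$293.96 = R$110.34.
Since BE = FC / CM, FC = 70,812 × R$110.34 = R$7,813,396.08.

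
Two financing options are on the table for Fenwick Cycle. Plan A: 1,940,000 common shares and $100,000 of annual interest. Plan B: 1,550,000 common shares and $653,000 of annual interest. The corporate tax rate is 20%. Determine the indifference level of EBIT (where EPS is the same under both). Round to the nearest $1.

Set EPS_A = EPS_B: (EBIT − $100,000)(1 − 0.20) ÷ 1,940,000 = (EBIT − $653,000)(1 − 0.20) ÷ 1,550,000.
Cancelling (1 − t) and cross-multiplying: 1,550,000·(EBIT − 100,000) = 1,940,000·(EBIT − 653,000).
EBIT × (1,940,000 − 1,550,000) = 653,000 × 1,940,000 − 100,000 × 1,550,000 = 1,111,820,000,000, so EBIT = 1,111,820,000,000 ÷ 390,000 = 2,850,820.51.

$2,850,821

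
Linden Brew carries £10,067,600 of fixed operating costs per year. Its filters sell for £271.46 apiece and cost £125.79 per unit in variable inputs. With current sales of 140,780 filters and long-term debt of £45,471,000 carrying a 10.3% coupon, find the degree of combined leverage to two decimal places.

Contribution at this volume is 140,780 × £145.67 = £20,507,422.60.
EBIT = £20,507,422.60 − £10,067,600 = £10,439,822.60. Interest = £4,683,513.00.
DOL = £20,507,422.60 ÷ £10,439,822.60 = 1.9643; DFL = £10,439,822.60 ÷ £5,756,309.60 = 1.8136.
DCL = DOL × DFL = 1.9643 × 1.8136 = 3.5625.

3.56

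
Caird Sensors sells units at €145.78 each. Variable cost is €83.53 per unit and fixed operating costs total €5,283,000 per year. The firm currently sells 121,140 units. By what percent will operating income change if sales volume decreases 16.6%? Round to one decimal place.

Total contribution margin = 121,140 × €62.25 = €7,540,965.00.
Subtracting fixed costs: EBIT = €7,540,965.00 − €5,283,000 = €2,257,965.00.
DOL = contribution ÷ EBIT = €7,540,965.00 ÷ €2,257,965.00 = 3.3397.
%ΔEBIT = DOL × %ΔSales = 3.3397 × -16.6% = -55.4%.

-55.4%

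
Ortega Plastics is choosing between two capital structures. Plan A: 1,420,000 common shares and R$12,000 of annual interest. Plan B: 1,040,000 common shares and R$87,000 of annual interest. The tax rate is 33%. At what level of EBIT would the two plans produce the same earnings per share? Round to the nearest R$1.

R$292,263

Set EPS_A = EPS_B: (EBIT − R$12,000)(1 − 0.33) ÷ 1,420,000 = (EBIT − R$87,000)(1 − 0.33) ÷ 1,040,000.
The (1 − t) factor cancels: (EBIT − 12,000) × 1,040,000 = (EBIT − 87,000) × 1,420,000.
EBIT × (1,420,000 − 1,040,000) = 87,000 × 1,420,000 − 12,000 × 1,040,000 = 111,060,000,000, so EBIT = 111,060,000,000 ÷ 380,000 = 292,263.16.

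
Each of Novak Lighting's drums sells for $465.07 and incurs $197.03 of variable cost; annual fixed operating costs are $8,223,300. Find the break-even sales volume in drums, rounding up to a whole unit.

Each unit contributes $465.07 − $197.03 = $268.04.
Units to break even: $8,223,300 ÷ $268.04 = 30,679.38, rounded up to 30,680.

30,680 drums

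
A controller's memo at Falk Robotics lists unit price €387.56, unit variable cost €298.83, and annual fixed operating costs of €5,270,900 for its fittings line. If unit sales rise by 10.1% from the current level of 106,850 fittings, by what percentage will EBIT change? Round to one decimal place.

+22.7%

Total contribution margin = 106,850 × €88.73 = €9,480,800.50.
Subtracting fixed costs: EBIT = €9,480,800.50 − €5,270,900 = €4,209,900.50.
Degree of operating leverage = €9,480,800.50 / €4,209,900.50 = 2.2520.
%ΔEBIT = DOL × %ΔSales = 2.2520 × +10.1% = +22.7%.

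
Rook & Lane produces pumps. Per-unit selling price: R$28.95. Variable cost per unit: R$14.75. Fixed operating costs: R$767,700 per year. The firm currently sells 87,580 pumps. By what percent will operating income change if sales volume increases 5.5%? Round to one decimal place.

At 87,580 units, contribution = 87,580 × R$14.20 = R$1,243,636.00.
Subtracting fixed costs: EBIT = R$1,243,636.00 − R$767,700 = R$475,936.00.
So DOL = total CM / EBIT = R$1,243,636.00 / R$475,936.00 = 2.6130.
So EBIT moves 2.6130 × (+5.5%) = +14.4%.

+14.4%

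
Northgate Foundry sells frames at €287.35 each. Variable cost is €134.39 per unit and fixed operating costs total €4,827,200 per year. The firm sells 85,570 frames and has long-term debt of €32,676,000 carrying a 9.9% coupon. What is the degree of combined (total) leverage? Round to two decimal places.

Contribution at this volume is 85,570 × €152.96 = €13,088,787.20.
Operating income = contribution − fixed costs = €13,088,787.20 − €4,827,200 = €8,261,587.20. Interest = €3,234,924.00.
DOL = €13,088,787.20 ÷ €8,261,587.20 = 1.5843; DFL = €8,261,587.20 ÷ €5,026,663.20 = 1.6436.
Combined leverage = 1.5843 × 1.6436 = 2.6040.

2.60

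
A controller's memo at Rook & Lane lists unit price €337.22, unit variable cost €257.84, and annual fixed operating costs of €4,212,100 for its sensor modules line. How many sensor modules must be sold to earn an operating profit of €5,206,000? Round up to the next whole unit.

Contribution margin per unit = €337.22 − €257.84 = €79.38.
Required volume = (fixed costs + target profit) ÷ CM = (€4,212,100 + €5,206,000) ÷ €79.38 = 118,645.75, so 118,646 sensor modules.

118,646 sensor modules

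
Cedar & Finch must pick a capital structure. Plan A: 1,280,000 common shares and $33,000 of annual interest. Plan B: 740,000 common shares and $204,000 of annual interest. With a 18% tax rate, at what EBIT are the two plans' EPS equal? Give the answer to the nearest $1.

At indifference, (EBIT − 33,000)(1 − t)/1,280,000 = (EBIT − 204,000)(1 − t)/740,000.
Cancelling (1 − t) and cross-multiplying: 740,000·(EBIT − 33,000) = 1,280,000·(EBIT − 204,000).
Solving, EBIT = (204,000·1,280,000 − 33,000·740,000) / (1,280,000 − 740,000) = 236,700,000,000 / 540,000 = 438,333.33.

$438,333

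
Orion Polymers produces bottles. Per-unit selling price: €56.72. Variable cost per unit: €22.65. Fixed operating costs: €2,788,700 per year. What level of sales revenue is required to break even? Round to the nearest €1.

€4,642,649

CM per unit = €56.72 − €22.65 = €34.07; CM ratio = €34.07 / €56.72 = 0.6007.
Break-even sales = FC ÷ CM ratio = €2,788,700 × €56.72 / €34.07 = €4,642,649.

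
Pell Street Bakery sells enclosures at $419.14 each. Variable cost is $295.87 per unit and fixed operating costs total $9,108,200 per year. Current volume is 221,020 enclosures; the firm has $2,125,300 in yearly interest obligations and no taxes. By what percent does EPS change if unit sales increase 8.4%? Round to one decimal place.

Contribution at this volume is 221,020 × $123.27 = $27,245,135.40.
EBIT = $27,245,135.40 − $9,108,200 = $18,136,935.40.
Interest = $2,125,300.00, so EBIT − I = $16,011,635.40.
DCL = total CM / (EBIT − I) = $27,245,135.40 / $16,011,635.40 = 1.7016.
%ΔEPS = DCL × %ΔSales = 1.7016 × +8.4% = +14.3%.

+14.3%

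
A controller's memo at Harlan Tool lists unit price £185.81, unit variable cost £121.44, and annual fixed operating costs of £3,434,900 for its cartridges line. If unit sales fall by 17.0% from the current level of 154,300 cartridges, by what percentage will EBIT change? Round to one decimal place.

Total contribution margin = 154,300 × £64.37 = £9,932,291.00.
Subtracting fixed costs: EBIT = £9,932,291.00 − £3,434,900 = £6,497,391.00.
So DOL = total CM / EBIT = £9,932,291.00 / £6,497,391.00 = 1.5287.
Operating income changes by 1.5287 × -17.0% = -26.0%.

-26.0%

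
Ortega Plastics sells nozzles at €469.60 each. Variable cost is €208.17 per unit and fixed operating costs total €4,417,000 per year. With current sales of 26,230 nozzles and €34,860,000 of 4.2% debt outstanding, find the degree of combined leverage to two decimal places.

Total contribution margin = 26,230 × €261.43 = €6,857,308.90.
Subtracting fixed costs: EBIT = €6,857,308.90 − €4,417,000 = €2,440,308.90. Interest = €1,464,120.00.
DOL = €6,857,308.90 ÷ €2,440,308.90 = 2.8100; DFL = €2,440,308.90 ÷ €976,188.90 = 2.4998.
Combined leverage = 2.8100 × 2.4998 = 7.0244.

7.02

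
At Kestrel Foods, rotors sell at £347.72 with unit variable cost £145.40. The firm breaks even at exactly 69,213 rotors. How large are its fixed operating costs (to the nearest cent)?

£14,003,174.16

Each unit contributes £347.72 − £145.40 = £202.32.
Fixed costs = break-even units × CM = 69,213 × £202.32 = £14,003,174.16.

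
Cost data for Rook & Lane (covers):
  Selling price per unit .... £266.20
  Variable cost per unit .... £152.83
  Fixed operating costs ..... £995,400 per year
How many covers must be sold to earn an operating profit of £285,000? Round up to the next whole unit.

Contribution margin per unit = £266.20 − £152.83 = £113.37.
Units = (FC + target) / CM = (£995,400 + £285,000) / £113.37 = 11,293.99, so 11,294 covers.

11,294 covers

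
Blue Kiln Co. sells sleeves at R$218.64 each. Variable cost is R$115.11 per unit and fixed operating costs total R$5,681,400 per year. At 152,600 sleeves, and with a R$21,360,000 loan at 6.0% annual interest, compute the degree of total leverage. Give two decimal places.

Contribution at this volume is 152,600 × R$103.53 = R$15,798,678.00.
Subtracting fixed costs: EBIT = R$15,798,678.00 − R$5,681,400 = R$10,117,278.00. Interest = R$1,281,600.00, so EBIT − I = R$8,835,678.00.
Degree of total leverage = total CM / (EBIT − interest) = R$15,798,678.00 / R$8,835,678.00 = 1.7881.

1.79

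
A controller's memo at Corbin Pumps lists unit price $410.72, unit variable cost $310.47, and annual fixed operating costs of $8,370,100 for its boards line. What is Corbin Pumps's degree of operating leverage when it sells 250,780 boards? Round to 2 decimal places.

1.50

Contribution at this volume is 250,780 × $100.25 = $25,140,695.00.
EBIT = $25,140,695.00 − $8,370,100 = $16,770,595.00.
So DOL = total CM / EBIT = $25,140,695.00 / $16,770,595.00 = 1.4991.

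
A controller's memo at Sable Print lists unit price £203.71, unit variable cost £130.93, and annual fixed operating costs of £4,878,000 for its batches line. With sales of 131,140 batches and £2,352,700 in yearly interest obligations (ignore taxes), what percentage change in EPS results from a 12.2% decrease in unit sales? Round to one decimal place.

At 131,140 units, contribution = 131,140 × £72.78 = £9,544,369.20.
EBIT = £9,544,369.20 − £4,878,000 = £4,666,369.20.
Interest = £2,352,700.00, so EBIT − I = £2,313,669.20.
DCL = total CM / (EBIT − I) = £9,544,369.20 / £2,313,669.20 = 4.1252.
EPS therefore changes by 4.1252 × (-12.2%) = -50.3%.

-50.3%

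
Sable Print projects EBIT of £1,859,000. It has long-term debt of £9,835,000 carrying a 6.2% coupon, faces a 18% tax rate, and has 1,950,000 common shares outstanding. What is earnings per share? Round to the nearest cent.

Pre-tax income = £1,859,000 − £609,770.00 = £1,249,230.00.
Net income = £1,249,230.00 × (1 − 0.18) = £1,024,368.60.
Per share: £1,024,368.60 / 1,950,000 shares = £0.53.

£0.53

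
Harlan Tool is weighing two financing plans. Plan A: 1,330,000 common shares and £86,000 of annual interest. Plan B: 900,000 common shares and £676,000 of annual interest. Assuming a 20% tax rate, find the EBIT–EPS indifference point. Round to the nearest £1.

£1,910,884

At indifference, (EBIT − 86,000)(1 − t)/1,330,000 = (EBIT − 676,000)(1 − t)/900,000.
The (1 − t) factor cancels: (EBIT − 86,000) × 900,000 = (EBIT − 676,000) × 1,330,000.
EBIT × (1,330,000 − 900,000) = 676,000 × 1,330,000 − 86,000 × 900,000 = 821,680,000,000, so EBIT = 821,680,000,000 ÷ 430,000 = 1,910,883.72.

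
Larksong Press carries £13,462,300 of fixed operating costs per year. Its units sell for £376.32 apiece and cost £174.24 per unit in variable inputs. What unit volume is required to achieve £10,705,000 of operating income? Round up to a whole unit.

Each unit contributes £376.32 − £174.24 = £202.08.
Required volume = (fixed costs + target profit) ÷ CM = (£13,462,300 + £10,705,000) ÷ £202.08 = 119,592.74, so 119,593 units.

119,593 units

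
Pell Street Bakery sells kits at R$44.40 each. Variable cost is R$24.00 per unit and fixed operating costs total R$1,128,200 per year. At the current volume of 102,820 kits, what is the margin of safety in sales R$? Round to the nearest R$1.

Contribution margin per unit = R$44.40 − R$24.00 = R$20.40. Break-even units = R$1,128,200 ÷ R$20.40 = 55,303.92; break-even revenue = 55,303.92 × R$44.40 = R$2,455,494.12.
Current sales = 102,820 × R$44.40 = R$4,565,208.00.
Margin of safety = R$4,565,208.00 − R$2,455,494.12 = R$2,109,714.

R$2,109,714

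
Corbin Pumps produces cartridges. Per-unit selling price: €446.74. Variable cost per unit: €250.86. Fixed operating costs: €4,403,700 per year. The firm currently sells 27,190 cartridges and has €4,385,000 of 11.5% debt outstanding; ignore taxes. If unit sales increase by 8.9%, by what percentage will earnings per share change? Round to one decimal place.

+113.4%

Total contribution margin = 27,190 × €195.88 = €5,325,977.20.
Subtracting fixed costs: EBIT = €5,325,977.20 − €4,403,700 = €922,277.20.
After interest of €504,275.00, pre-tax earnings = €418,002.20.
DCL = total CM / (EBIT − I) = €5,325,977.20 / €418,002.20 = 12.7415.
%ΔEPS = DCL × %ΔSales = 12.7415 × +8.9% = +113.4%.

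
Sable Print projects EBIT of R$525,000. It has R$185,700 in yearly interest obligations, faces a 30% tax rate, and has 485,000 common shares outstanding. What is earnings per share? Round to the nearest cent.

Interest = R$185,700.00, so EBT = R$525,000 − R$185,700.00 = R$339,300.00.
After tax at 30%: net income = R$339,300.00 × 0.70 = R$237,510.00.
Per share: R$237,510.00 / 485,000 shares = R$0.49.

R$0.49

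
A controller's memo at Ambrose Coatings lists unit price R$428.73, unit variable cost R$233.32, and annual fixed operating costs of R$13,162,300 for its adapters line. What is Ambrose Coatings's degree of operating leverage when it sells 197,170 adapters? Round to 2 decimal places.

1.52

At 197,170 units, contribution = 197,170 × R$195.41 = R$38,528,989.70.
Operating income = contribution − fixed costs = R$38,528,989.70 − R$13,162,300 = R$25,366,689.70.
So DOL = total CM / EBIT = R$38,528,989.70 / R$25,366,689.70 = 1.5189.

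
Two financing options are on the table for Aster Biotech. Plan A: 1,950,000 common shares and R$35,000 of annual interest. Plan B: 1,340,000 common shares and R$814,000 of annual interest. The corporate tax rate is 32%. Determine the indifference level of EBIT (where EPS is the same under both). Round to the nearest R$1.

R$2,525,246

Set EPS_A = EPS_B: (EBIT − R$35,000)(1 − 0.32) ÷ 1,950,000 = (EBIT − R$814,000)(1 − 0.32) ÷ 1,340,000.
Cancelling (1 − t) and cross-multiplying: 1,340,000·(EBIT − 35,000) = 1,950,000·(EBIT − 814,000).
EBIT × (1,950,000 − 1,340,000) = 814,000 × 1,950,000 − 35,000 × 1,340,000 = 1,540,400,000,000, so EBIT = 1,540,400,000,000 ÷ 610,000 = 2,525,245.90.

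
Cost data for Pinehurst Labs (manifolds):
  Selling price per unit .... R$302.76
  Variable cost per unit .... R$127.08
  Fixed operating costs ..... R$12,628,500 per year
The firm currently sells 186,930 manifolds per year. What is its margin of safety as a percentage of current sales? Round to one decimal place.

Unit CM = price − variable cost = R$302.76 − R$127.08 = R$175.68. Break-even units = R$12,628,500 ÷ R$175.68 = 71,883.54; break-even revenue = 71,883.54 × R$302.76 = R$21,763,460.04.
Actual sales revenue = 186,930 × R$302.76 = R$56,594,926.80.
Margin of safety = (R$56,594,926.80 − R$21,763,460.04) ÷ R$56,594,926.80 = 61.5%.

61.5%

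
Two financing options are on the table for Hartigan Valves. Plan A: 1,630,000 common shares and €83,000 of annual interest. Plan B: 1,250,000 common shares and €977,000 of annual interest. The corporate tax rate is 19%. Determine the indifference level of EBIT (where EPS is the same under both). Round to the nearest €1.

€3,917,789

Set EPS_A = EPS_B: (EBIT − €83,000)(1 − 0.19) ÷ 1,630,000 = (EBIT − €977,000)(1 − 0.19) ÷ 1,250,000.
The (1 − t) factor cancels: (EBIT − 83,000) × 1,250,000 = (EBIT − 977,000) × 1,630,000.
Solving, EBIT = (977,000·1,630,000 − 83,000·1,250,000) / (1,630,000 − 1,250,000) = 1,488,760,000,000 / 380,000 = 3,917,789.47.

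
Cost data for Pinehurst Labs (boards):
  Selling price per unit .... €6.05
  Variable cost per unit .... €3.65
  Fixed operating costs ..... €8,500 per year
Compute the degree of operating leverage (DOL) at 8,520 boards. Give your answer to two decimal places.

1.71

At 8,520 units, contribution = 8,520 × €2.40 = €20,448.00.
Operating income = contribution − fixed costs = €20,448.00 − €8,500 = €11,948.00.
So DOL = total CM / EBIT = €20,448.00 / €11,948.00 = 1.7114.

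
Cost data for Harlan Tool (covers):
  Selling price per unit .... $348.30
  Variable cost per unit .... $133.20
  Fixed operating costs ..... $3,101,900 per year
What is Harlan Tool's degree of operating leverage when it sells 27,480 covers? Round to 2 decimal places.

Total contribution margin = 27,480 × $215.10 = $5,910,948.00.
Operating income = contribution − fixed costs = $5,910,948.00 − $3,101,900 = $2,809,048.00.
So DOL = total CM / EBIT = $5,910,948.00 / $2,809,048.00 = 2.1043.

2.10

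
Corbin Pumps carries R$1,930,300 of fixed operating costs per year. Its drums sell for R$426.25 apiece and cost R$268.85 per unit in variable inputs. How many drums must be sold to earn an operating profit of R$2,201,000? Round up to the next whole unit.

26,248 drums

Each unit contributes R$426.25 − R$268.85 = R$157.40.
Need Q such that Q × R$157.40 − R$1,930,300 = R$2,201,000, i.e. Q = R$4,131,300 / R$157.40 = 26,247.14 → 26,248.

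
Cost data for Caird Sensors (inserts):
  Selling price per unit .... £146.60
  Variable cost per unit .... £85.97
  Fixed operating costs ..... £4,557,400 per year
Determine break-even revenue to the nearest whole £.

£11,019,542

Contribution margin per unit = £146.60 − £85.97 = £60.63, a CM ratio of £60.63 ÷ £146.60 = 0.4136.
Break-even sales = FC ÷ CM ratio = £4,557,400 × £146.60 / £60.63 = £11,019,542.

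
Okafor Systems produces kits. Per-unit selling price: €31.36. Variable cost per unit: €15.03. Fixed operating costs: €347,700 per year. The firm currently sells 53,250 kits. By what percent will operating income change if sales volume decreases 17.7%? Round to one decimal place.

-29.5%

At 53,250 units, contribution = 53,250 × €16.33 = €869,572.50.
Operating income = contribution − fixed costs = €869,572.50 − €347,700 = €521,872.50.
Degree of operating leverage = €869,572.50 / €521,872.50 = 1.6663.
Operating income changes by 1.6663 × -17.7% = -29.5%.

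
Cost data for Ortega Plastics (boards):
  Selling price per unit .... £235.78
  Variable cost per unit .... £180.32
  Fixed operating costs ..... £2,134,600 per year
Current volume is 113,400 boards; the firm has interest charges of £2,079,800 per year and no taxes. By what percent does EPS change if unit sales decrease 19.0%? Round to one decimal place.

-57.6%

Total contribution margin = 113,400 × £55.46 = £6,289,164.00.
EBIT = £6,289,164.00 − £2,134,600 = £4,154,564.00.
Interest = £2,079,800.00, so EBIT − I = £2,074,764.00.
Degree of combined leverage = contribution ÷ (EBIT − I) = £6,289,164.00 ÷ £2,074,764.00 = 3.0313.
%ΔEPS = DCL × %ΔSales = 3.0313 × -19.0% = -57.6%.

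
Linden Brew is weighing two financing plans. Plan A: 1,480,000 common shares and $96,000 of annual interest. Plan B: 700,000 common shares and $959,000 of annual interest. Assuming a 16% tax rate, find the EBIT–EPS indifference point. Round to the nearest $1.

$1,733,487

Set EPS_A = EPS_B: (EBIT − $96,000)(1 − 0.16) ÷ 1,480,000 = (EBIT − $959,000)(1 − 0.16) ÷ 700,000.
The (1 − t) factor cancels: (EBIT − 96,000) × 700,000 = (EBIT − 959,000) × 1,480,000.
EBIT × (1,480,000 − 700,000) = 959,000 × 1,480,000 − 96,000 × 700,000 = 1,352,120,000,000, so EBIT = 1,352,120,000,000 ÷ 780,000 = 1,733,487.18.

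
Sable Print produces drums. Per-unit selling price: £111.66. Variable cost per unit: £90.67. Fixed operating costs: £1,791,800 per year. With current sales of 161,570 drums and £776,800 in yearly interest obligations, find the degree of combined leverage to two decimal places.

4.12

At 161,570 units, contribution = 161,570 × £20.99 = £3,391,354.30.
Operating income = contribution − fixed costs = £3,391,354.30 − £1,791,800 = £1,599,554.30. Interest = £776,800.00.
DOL = £3,391,354.30 ÷ £1,599,554.30 = 2.1202; DFL = £1,599,554.30 ÷ £822,754.30 = 1.9441.
DCL = DOL × DFL = 2.1202 × 1.9441 = 4.1219.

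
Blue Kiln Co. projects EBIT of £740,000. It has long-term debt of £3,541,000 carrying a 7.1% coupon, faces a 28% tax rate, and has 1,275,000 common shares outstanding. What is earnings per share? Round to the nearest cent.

Pre-tax income = £740,000 − £251,411.00 = £488,589.00.
After tax at 28%: net income = £488,589.00 × 0.72 = £351,784.08.
EPS = £351,784.08 ÷ 1,275,000 = £0.28.

£0.28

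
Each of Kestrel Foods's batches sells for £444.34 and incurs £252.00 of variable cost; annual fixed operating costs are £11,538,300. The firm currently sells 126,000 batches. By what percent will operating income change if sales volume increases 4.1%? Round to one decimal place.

+7.8%

Total contribution margin = 126,000 × £192.34 = £24,234,840.00.
Operating income = contribution − fixed costs = £24,234,840.00 − £11,538,300 = £12,696,540.00.
So DOL = total CM / EBIT = £24,234,840.00 / £12,696,540.00 = 1.9088.
Operating income changes by 1.9088 × +4.1% = +7.8%.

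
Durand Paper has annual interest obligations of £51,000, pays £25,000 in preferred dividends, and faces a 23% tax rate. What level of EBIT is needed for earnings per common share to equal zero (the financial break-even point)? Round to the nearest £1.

Grossing the preferred dividend up to pre-tax terms: £25,000 / (1 − 0.23) = £32,467.53.
Financial break-even EBIT = interest + D_p ÷ (1 − t) = £51,000 + £32,467.53 = £83,467.53.

£83,468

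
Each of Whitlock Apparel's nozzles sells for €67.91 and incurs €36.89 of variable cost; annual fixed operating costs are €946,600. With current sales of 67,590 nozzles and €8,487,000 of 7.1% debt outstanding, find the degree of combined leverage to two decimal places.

3.83

At 67,590 units, contribution = 67,590 × €31.02 = €2,096,641.80.
Subtracting fixed costs: EBIT = €2,096,641.80 − €946,600 = €1,150,041.80. Interest = €602,577.00.
DOL = €2,096,641.80 ÷ €1,150,041.80 = 1.8231; DFL = €1,150,041.80 ÷ €547,464.80 = 2.1007.
Combined leverage = 1.8231 × 2.1007 = 3.8298.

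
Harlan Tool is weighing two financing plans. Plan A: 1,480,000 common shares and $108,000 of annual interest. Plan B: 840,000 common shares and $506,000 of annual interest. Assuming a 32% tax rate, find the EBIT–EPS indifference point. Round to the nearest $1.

Set EPS_A = EPS_B: (EBIT − $108,000)(1 − 0.32) ÷ 1,480,000 = (EBIT − $506,000)(1 − 0.32) ÷ 840,000.
Cancelling (1 − t) and cross-multiplying: 840,000·(EBIT − 108,000) = 1,480,000·(EBIT − 506,000).
EBIT × (1,480,000 − 840,000) = 506,000 × 1,480,000 − 108,000 × 840,000 = 658,160,000,000, so EBIT = 658,160,000,000 ÷ 640,000 = 1,028,375.00.

$1,028,375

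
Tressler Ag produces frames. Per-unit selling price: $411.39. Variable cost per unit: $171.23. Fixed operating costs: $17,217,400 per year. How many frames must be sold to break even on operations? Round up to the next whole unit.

71,692 frames

Contribution margin per unit = $411.39 − $171.23 = $240.16.
Units to break even: $17,217,400 ÷ $240.16 = 71,691.37, rounded up to 71,692.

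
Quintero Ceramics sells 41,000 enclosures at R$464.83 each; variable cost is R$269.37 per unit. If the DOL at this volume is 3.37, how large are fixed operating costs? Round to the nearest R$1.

R$5,635,860

Contribution at this volume is 41,000 × R$195.46 = R$8,013,860.00.
Since DOL = CM ÷ EBIT, EBIT = R$8,013,860.00 ÷ 3.37 = R$2,378,000.00.
And FC = contribution − EBIT = R$8,013,860.00 − R$2,378,000.00 = R$5,635,860.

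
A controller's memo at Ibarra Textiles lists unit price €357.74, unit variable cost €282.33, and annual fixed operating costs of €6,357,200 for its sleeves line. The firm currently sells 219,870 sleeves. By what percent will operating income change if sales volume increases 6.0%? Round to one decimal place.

+9.7%

Total contribution margin = 219,870 × €75.41 = €16,580,396.70.
Subtracting fixed costs: EBIT = €16,580,396.70 − €6,357,200 = €10,223,196.70.
DOL = contribution ÷ EBIT = €16,580,396.70 ÷ €10,223,196.70 = 1.6218.
%ΔEBIT = DOL × %ΔSales = 1.6218 × +6.0% = +9.7%.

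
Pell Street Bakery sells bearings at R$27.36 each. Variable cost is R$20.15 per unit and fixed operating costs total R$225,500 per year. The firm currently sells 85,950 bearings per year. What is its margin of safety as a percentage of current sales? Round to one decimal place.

Contribution margin per unit = R$27.36 − R$20.15 = R$7.21. Break-even units = R$225,500 ÷ R$7.21 = 31,276.01; break-even revenue = 31,276.01 × R$27.36 = R$855,711.51.
Actual sales revenue = 85,950 × R$27.36 = R$2,351,592.00.
Margin of safety = (R$2,351,592.00 − R$855,711.51) ÷ R$2,351,592.00 = 63.6%.

63.6%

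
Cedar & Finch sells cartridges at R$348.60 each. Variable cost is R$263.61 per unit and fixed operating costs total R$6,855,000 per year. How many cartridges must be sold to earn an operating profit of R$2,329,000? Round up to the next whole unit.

108,060 cartridges

Each unit contributes R$348.60 − R$263.61 = R$84.99.
Units = (FC + target) / CM = (R$6,855,000 + R$2,329,000) / R$84.99 = 108,059.77, so 108,060 cartridges.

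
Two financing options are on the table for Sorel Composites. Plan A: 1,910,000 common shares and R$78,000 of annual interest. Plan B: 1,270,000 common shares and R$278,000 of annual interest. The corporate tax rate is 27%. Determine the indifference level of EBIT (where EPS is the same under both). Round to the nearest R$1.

At indifference, (EBIT − 78,000)(1 − t)/1,910,000 = (EBIT − 278,000)(1 − t)/1,270,000.
The (1 − t) factor cancels: (EBIT − 78,000) × 1,270,000 = (EBIT − 278,000) × 1,910,000.
Solving, EBIT = (278,000·1,910,000 − 78,000·1,270,000) / (1,910,000 − 1,270,000) = 431,920,000,000 / 640,000 = 674,875.00.

R$674,875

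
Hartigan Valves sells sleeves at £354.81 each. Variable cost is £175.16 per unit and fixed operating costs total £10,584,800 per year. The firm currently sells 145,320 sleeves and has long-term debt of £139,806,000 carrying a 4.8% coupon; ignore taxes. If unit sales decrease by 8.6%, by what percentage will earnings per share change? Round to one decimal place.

At 145,320 units, contribution = 145,320 × £179.65 = £26,106,738.00.
Operating income = contribution − fixed costs = £26,106,738.00 − £10,584,800 = £15,521,938.00.
After interest of £6,710,688.00, pre-tax earnings = £8,811,250.00.
Degree of combined leverage = contribution ÷ (EBIT − I) = £26,106,738.00 ÷ £8,811,250.00 = 2.9629.
%ΔEPS = DCL × %ΔSales = 2.9629 × -8.6% = -25.5%.

-25.5%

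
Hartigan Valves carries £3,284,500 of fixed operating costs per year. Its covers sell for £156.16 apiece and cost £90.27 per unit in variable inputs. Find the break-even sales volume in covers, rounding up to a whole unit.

Contribution margin per unit = £156.16 − £90.27 = £65.89.
Break-even volume = fixed costs ÷ CM per unit = £3,284,500 ÷ £65.89 = 49,848.23, so 49,849 covers.

49,849 covers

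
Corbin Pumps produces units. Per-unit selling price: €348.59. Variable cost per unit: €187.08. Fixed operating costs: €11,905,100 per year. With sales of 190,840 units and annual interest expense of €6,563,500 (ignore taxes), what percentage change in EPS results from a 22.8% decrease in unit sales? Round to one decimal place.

-56.9%

Contribution at this volume is 190,840 × €161.51 = €30,822,568.40.
Subtracting fixed costs: EBIT = €30,822,568.40 − €11,905,100 = €18,917,468.40.
Interest = €6,563,500.00, so EBIT − I = €12,353,968.40.
Degree of combined leverage = contribution ÷ (EBIT − I) = €30,822,568.40 ÷ €12,353,968.40 = 2.4950.
%ΔEPS = DCL × %ΔSales = 2.4950 × -22.8% = -56.9%.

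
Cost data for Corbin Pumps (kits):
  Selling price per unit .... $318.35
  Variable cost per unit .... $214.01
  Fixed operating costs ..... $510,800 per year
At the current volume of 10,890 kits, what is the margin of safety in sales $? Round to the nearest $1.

Each unit contributes $318.35 − $214.01 = $104.34. Break-even units = $510,800 ÷ $104.34 = 4,895.53; break-even revenue = 4,895.53 × $318.35 = $1,558,493.20.
Actual sales revenue = 10,890 × $318.35 = $3,466,831.50.
Margin of safety = $3,466,831.50 − $1,558,493.20 = $1,908,338.

$1,908,338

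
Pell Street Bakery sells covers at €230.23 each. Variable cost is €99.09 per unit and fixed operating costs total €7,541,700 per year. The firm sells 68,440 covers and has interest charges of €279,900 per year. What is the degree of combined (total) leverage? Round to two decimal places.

7.78

At 68,440 units, contribution = 68,440 × €131.14 = €8,975,221.60.
Operating income = contribution − fixed costs = €8,975,221.60 − €7,541,700 = €1,433,521.60. Interest = €279,900.00.
DOL = €8,975,221.60 ÷ €1,433,521.60 = 6.2610; DFL = €1,433,521.60 ÷ €1,153,621.60 = 1.2426.
Combined leverage = 6.2610 × 1.2426 = 7.7799.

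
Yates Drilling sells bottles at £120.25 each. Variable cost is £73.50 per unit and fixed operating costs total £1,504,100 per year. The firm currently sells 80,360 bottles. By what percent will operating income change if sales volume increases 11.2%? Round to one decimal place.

+18.7%

Contribution at this volume is 80,360 × £46.75 = £3,756,830.00.
EBIT = £3,756,830.00 − £1,504,100 = £2,252,730.00.
DOL = contribution ÷ EBIT = £3,756,830.00 ÷ £2,252,730.00 = 1.6677.
So EBIT moves 1.6677 × (+11.2%) = +18.7%.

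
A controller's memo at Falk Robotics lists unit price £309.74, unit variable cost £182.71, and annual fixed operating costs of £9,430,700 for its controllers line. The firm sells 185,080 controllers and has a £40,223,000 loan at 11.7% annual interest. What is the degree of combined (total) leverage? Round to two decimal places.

Total contribution margin = 185,080 × £127.03 = £23,510,712.40.
EBIT = £23,510,712.40 − £9,430,700 = £14,080,012.40. Interest = £4,706,091.00, so EBIT − I = £9,373,921.40.
DCL = contribution ÷ (EBIT − I) = £23,510,712.40 ÷ £9,373,921.40 = 2.5081.

2.51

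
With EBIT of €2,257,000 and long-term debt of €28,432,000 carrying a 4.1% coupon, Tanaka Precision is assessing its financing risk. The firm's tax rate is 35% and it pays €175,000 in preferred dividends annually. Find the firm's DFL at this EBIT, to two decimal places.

Interest = €1,165,712.00.
Preferred dividends grossed up pre-tax: €175,000 / (1 − 0.35) = €269,230.77.
DFL = EBIT ÷ [EBIT − I − D_p/(1−t)] = €2,257,000 ÷ [€2,257,000 − €1,165,712.00 − €269,230.77] = €2,257,000 ÷ €822,057.23 = 2.7456.

2.75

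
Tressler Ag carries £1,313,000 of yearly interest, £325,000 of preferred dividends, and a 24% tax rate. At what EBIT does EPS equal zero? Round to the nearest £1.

Preferred dividends are paid after tax, so their pre-tax equivalent is £325,000 ÷ (1 − 0.24) = £427,631.58.
EPS = 0 when EBIT covers interest plus the pre-tax preferred burden: £1,313,000 + £427,631.58 = £1,740,631.58.

£1,740,632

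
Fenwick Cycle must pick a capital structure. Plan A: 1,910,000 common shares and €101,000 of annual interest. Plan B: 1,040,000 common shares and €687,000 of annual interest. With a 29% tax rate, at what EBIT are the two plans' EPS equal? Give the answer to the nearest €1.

€1,387,506

Set EPS_A = EPS_B: (EBIT − €101,000)(1 − 0.29) ÷ 1,910,000 = (EBIT − €687,000)(1 − 0.29) ÷ 1,040,000.
Cancelling (1 − t) and cross-multiplying: 1,040,000·(EBIT − 101,000) = 1,910,000·(EBIT − 687,000).
Solving, EBIT = (687,000·1,910,000 − 101,000·1,040,000) / (1,910,000 − 1,040,000) = 1,207,130,000,000 / 870,000 = 1,387,505.75.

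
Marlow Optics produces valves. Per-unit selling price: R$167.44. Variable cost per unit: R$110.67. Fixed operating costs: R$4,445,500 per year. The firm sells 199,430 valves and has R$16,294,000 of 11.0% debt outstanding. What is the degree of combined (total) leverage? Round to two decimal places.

2.23

Contribution at this volume is 199,430 × R$56.77 = R$11,321,641.10.
EBIT = R$11,321,641.10 − R$4,445,500 = R$6,876,141.10. Interest = R$1,792,340.00, so EBIT − I = R$5,083,801.10.
Degree of total leverage = total CM / (EBIT − interest) = R$11,321,641.10 / R$5,083,801.10 = 2.2270.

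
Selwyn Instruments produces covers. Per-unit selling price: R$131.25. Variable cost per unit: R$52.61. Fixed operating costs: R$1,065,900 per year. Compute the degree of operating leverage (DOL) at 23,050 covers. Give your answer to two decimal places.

2.43

Total contribution margin = 23,050 × R$78.64 = R$1,812,652.00.
Operating income = contribution − fixed costs = R$1,812,652.00 − R$1,065,900 = R$746,752.00.
So DOL = total CM / EBIT = R$1,812,652.00 / R$746,752.00 = 2.4274.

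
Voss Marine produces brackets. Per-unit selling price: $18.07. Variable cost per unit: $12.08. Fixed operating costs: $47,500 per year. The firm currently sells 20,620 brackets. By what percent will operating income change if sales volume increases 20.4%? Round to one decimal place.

+33.1%

Total contribution margin = 20,620 × $5.99 = $123,513.80.
EBIT = $123,513.80 − $47,500 = $76,013.80.
DOL = contribution ÷ EBIT = $123,513.80 ÷ $76,013.80 = 1.6249.
%ΔEBIT = DOL × %ΔSales = 1.6249 × +20.4% = +33.1%.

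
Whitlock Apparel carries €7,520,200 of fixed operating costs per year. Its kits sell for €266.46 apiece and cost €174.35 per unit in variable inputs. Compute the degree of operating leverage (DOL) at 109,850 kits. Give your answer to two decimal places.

Total contribution margin = 109,850 × €92.11 = €10,118,283.50.
Subtracting fixed costs: EBIT = €10,118,283.50 − €7,520,200 = €2,598,083.50.
So DOL = total CM / EBIT = €10,118,283.50 / €2,598,083.50 = 3.8945.

3.89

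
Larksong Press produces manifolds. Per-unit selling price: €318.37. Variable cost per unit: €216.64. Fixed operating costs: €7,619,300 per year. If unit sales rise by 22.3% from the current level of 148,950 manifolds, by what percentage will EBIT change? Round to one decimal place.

+44.9%

Total contribution margin = 148,950 × €101.73 = €15,152,683.50.
Operating income = contribution − fixed costs = €15,152,683.50 − €7,619,300 = €7,533,383.50.
So DOL = total CM / EBIT = €15,152,683.50 / €7,533,383.50 = 2.0114.
So EBIT moves 2.0114 × (+22.3%) = +44.9%.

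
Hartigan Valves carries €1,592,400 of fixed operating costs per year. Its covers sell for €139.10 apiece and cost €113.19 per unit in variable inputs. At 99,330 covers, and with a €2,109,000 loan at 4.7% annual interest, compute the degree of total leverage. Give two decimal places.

2.92

At 99,330 units, contribution = 99,330 × €25.91 = €2,573,640.30.
Operating income = contribution − fixed costs = €2,573,640.30 − €1,592,400 = €981,240.30. Interest = €99,123.00, so EBIT − I = €882,117.30.
Degree of total leverage = total CM / (EBIT − interest) = €2,573,640.30 / €882,117.30 = 2.9176.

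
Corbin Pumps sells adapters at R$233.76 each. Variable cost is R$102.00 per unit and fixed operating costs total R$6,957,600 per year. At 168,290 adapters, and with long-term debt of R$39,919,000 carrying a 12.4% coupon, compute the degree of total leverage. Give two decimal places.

2.16

Total contribution margin = 168,290 × R$131.76 = R$22,173,890.40.
EBIT = R$22,173,890.40 − R$6,957,600 = R$15,216,290.40. Interest = R$4,949,956.00.
DOL = R$22,173,890.40 ÷ R$15,216,290.40 = 1.4572; DFL = R$15,216,290.40 ÷ R$10,266,334.40 = 1.4822.
Combined leverage = 1.4572 × 1.4822 = 2.1599.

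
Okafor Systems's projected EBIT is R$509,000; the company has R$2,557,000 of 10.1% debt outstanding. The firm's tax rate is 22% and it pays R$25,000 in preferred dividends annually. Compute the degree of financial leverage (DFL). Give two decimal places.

Annual interest charges come to R$258,257.00.
Pre-tax preferred-dividend burden = R$25,000 ÷ (1 − 0.22) = R$32,051.28.
DFL = EBIT ÷ [EBIT − I − D_p/(1−t)] = R$509,000 ÷ [R$509,000 − R$258,257.00 − R$32,051.28] = R$509,000 ÷ R$218,691.72 = 2.3275.

2.33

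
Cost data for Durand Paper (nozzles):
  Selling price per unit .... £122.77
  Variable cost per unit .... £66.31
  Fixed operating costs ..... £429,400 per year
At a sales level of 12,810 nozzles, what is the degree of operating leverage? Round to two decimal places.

At 12,810 units, contribution = 12,810 × £56.46 = £723,252.60.
EBIT = £723,252.60 − £429,400 = £293,852.60.
DOL = contribution ÷ EBIT = £723,252.60 ÷ £293,852.60 = 2.4613.

2.46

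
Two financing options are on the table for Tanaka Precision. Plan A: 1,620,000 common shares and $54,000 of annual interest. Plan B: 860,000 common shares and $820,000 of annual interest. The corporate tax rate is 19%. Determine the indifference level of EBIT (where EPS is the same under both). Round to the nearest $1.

$1,686,789

At indifference, (EBIT − 54,000)(1 − t)/1,620,000 = (EBIT − 820,000)(1 − t)/860,000.
Cancelling (1 − t) and cross-multiplying: 860,000·(EBIT − 54,000) = 1,620,000·(EBIT − 820,000).
Solving, EBIT = (820,000·1,620,000 − 54,000·860,000) / (1,620,000 − 860,000) = 1,281,960,000,000 / 760,000 = 1,686,789.47.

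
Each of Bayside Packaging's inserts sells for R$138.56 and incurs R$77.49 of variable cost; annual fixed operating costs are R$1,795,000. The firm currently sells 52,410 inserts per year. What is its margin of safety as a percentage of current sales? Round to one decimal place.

43.9%

Each unit contributes R$138.56 − R$77.49 = R$61.07. Break-even units = R$1,795,000 ÷ R$61.07 = 29,392.50; break-even revenue = 29,392.50 × R$138.56 = R$4,072,624.86.
Actual sales revenue = 52,410 × R$138.56 = R$7,261,929.60.
Margin of safety = (R$7,261,929.60 − R$4,072,624.86) ÷ R$7,261,929.60 = 43.9%.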